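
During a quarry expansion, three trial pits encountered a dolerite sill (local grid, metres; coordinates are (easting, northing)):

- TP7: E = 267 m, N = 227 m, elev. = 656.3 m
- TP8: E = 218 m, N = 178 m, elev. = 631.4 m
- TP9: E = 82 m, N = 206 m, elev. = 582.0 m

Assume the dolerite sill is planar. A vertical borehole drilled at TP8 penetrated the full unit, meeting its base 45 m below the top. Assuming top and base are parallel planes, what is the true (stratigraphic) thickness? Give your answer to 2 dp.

Let the plane be z = a·E + b·N + c.
TP8−TP7: −49a − 49b = −24.9;  TP9−TP7: −185a − 21b = −74.3.
Solving gives a = 0.38798, b = 0.12018.
|∇z| = √(a²+b²) = 0.40617, so dip δ = arctan(0.40617) = 22.11°.
True thickness = vertical thickness × cos δ = 45 × cos 22.11° = 41.69 m.

41.69 m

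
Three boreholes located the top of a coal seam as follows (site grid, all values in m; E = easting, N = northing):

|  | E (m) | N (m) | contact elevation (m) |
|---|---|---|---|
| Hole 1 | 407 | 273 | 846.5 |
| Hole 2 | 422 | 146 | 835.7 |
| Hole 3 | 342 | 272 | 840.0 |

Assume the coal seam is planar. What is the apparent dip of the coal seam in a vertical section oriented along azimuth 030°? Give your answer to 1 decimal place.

7.6°

Two edge vectors: Hole 1→Hole 2 = (15, -127, -10.8), Hole 1→Hole 3 = (-65, -1, -6.5).
Normal n = (Hole 1→Hole 2) × (Hole 1→Hole 3) = (814.7, 799.5, -8270).
So ∂z/∂E = −n_x/n_z = 0.09851 and ∂z/∂N = −n_y/n_z = 0.09667.
Unit vector along 030° is (sin 30°, cos 30°) = (0.5000, 0.8660).
Slope in that direction = a·(0.5000) + b·(0.8660) = 0.13298.
Apparent dip = arctan|0.13298| = 7.6° (true dip is 7.9°, so apparent ≤ true as expected).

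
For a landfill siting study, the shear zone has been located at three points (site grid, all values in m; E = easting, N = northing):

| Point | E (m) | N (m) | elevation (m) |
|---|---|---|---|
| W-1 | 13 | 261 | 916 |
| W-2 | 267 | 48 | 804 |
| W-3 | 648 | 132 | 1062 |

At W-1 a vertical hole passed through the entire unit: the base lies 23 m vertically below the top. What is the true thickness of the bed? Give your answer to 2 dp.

Two edge vectors: W-1→W-2 = (254, -213, -112), W-1→W-3 = (635, -129, 146).
Normal n = (W-1→W-2) × (W-1→W-3) = (-45546, -108204, 102489).
So ∂z/∂E = −n_x/n_z = 0.44440 and ∂z/∂N = −n_y/n_z = 1.05576.
|∇z| = √(a²+b²) = 1.14548, so dip δ = arctan(1.14548) = 48.88°.
True thickness = vertical thickness × cos δ = 23 × cos 48.88° = 15.13 m.

15.13 m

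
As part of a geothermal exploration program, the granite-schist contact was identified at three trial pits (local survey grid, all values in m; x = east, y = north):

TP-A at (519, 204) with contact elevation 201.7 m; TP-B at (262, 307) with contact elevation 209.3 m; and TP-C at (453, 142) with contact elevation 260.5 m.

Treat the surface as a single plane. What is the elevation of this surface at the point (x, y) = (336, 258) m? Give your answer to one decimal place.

Two edge vectors: TP-A→TP-B = (-257, 103, 7.6), TP-A→TP-C = (-66, -62, 58.8).
Normal n = (TP-A→TP-B) × (TP-A→TP-C) = (6527.6, 14610, 22732).
So ∂z/∂x = −n_x/n_z = −0.28715 and ∂z/∂y = −n_y/n_z = −0.64271.
Intercept c from TP-A: 201.7 + 149.03 + 131.11 = 481.85.
At (336, 258): z = −96.5 − 165.8 + 481.85 = 219.5 m.

219.5 m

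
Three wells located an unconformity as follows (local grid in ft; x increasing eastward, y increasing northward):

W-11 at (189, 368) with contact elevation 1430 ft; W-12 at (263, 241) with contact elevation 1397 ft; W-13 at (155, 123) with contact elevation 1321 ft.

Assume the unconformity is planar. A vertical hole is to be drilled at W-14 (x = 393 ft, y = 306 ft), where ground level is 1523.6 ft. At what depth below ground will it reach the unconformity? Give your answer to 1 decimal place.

Let the plane be z = a·x + b·y + c.
W-12−W-11: 74a − 127b = −33;  W-13−W-11: −34a − 245b = −109.
Solving gives a = 0.25650, b = 0.40930.
Then c = 1430 − a·189 − b·368 = 1230.90.
At (393, 306): z_contact = 100.81 + 125.25 + 1230.90 = 1456.95 ft.
Depth below ground = 1523.6 − 1456.95 = 66.6 ft.

66.6 ft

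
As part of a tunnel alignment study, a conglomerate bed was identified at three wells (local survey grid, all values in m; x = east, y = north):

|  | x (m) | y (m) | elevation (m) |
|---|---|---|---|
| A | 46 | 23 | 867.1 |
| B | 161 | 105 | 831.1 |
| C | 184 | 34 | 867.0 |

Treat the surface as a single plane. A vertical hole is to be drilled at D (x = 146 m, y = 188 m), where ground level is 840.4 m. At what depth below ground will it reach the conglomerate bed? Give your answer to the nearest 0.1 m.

50.8 m

Let the plane be z = a·x + b·y + c.
B−A: 115a + 82b = −36;  C−A: 138a + 11b = −0.1.
Solving gives a = 0.03858, b = −0.49314.
Then c = 867.1 − a·46 − b·23 = 876.67.
At (146, 188): z_contact = 5.63 − 92.71 + 876.67 = 789.59 m.
Depth below ground = 840.4 − 789.59 = 50.8 m.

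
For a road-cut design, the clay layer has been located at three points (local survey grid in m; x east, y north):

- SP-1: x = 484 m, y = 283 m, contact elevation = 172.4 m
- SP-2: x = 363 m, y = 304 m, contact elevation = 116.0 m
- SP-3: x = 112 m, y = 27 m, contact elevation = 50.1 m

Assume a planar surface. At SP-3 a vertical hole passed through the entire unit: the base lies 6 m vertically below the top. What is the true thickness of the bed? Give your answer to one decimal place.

Two edge vectors: SP-1→SP-2 = (-121, 21, -56.4), SP-1→SP-3 = (-372, -256, -122.3).
Normal n = (SP-1→SP-2) × (SP-1→SP-3) = (-17006.7, 6182.5, 38788).
So ∂z/∂x = −n_x/n_z = 0.43845 and ∂z/∂y = −n_y/n_z = −0.15939.
|∇z| = √(a²+b²) = 0.46653, so dip δ = arctan(0.46653) = 25.01°.
True thickness = vertical thickness × cos δ = 6 × cos 25.01° = 5.4 m.

5.4 m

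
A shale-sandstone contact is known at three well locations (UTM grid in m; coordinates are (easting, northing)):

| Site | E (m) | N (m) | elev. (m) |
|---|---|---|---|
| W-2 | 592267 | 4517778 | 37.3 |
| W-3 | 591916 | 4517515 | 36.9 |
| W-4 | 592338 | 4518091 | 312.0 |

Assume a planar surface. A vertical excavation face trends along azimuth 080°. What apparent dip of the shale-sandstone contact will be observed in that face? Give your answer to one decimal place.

Let the plane be z = a·E + b·N + c.
W-3−W-2: −351a − 263b = −0.4;  W-4−W-2: 71a + 313b = 274.7.
Solving gives a = −0.79089, b = 1.05704.
Unit vector along 080° is (sin 80°, cos 80°) = (0.9848, 0.1736).
Slope in that direction = a·(0.9848) + b·(0.1736) = −0.59532.
Apparent dip = arctan|0.59532| = 30.8° (true dip is 52.9°, so apparent ≤ true as expected).

30.8°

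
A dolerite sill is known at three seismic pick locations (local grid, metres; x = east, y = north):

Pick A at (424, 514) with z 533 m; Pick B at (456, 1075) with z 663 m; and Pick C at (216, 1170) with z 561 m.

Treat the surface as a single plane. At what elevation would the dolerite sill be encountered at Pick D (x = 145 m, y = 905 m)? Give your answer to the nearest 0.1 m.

471.4 m

Let the plane be z = a·x + b·y + c.
Pick B−Pick A: 32a + 561b = 130;  Pick C−Pick A: −208a + 656b = 28.
Solving gives a = 0.505317, b = 0.202905.
Then c = 533 − a·424 − b·514 = 214.45.
At (145, 905): z = 73.3 + 183.6 + 214.45 = 471.4 m.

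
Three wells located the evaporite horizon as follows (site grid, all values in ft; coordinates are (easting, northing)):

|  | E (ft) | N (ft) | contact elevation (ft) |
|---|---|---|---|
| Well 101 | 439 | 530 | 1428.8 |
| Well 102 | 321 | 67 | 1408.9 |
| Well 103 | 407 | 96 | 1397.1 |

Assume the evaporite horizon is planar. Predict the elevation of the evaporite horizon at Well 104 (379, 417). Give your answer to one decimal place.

Let the plane be z = a·E + b·N + c.
Well 102−Well 101: −118a − 463b = −19.9;  Well 103−Well 101: −32a − 434b = −31.7.
Solving gives a = −0.16597, b = 0.08528.
Then c = 1428.8 − a·439 − b·530 = 1456.46.
At (379, 417): z = −62.9 + 35.6 + 1456.46 = 1429.1 ft.

1429.1 ft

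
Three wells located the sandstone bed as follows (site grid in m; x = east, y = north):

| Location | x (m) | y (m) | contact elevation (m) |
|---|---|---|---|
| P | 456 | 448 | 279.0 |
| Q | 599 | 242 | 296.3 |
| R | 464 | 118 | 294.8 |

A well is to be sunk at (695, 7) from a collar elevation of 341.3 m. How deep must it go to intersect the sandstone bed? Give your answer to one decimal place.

Two edge vectors: P→Q = (143, -206, 17.3), P→R = (8, -330, 15.8).
Normal n = (P→Q) × (P→R) = (2454.2, -2121, -45542).
So ∂z/∂x = −n_x/n_z = 0.05389 and ∂z/∂y = −n_y/n_z = −0.04657.
Intercept c from P: 279 − 24.57 + 20.86 = 275.29.
At (695, 7): z_contact = 37.45 − 0.33 + 275.29 = 312.42 m.
Depth below ground = 341.3 − 312.42 = 28.9 m.

28.9 m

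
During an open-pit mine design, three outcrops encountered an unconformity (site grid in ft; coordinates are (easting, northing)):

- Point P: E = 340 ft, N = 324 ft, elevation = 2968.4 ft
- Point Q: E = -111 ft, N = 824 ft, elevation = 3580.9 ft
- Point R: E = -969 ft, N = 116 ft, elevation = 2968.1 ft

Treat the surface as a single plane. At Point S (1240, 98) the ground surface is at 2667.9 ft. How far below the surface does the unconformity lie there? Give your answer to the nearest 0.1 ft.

94.7 ft

Two edge vectors: Point P→Point Q = (-451, 500, 612.5), Point P→Point R = (-1309, -208, -0.3).
Normal n = (Point P→Point Q) × (Point P→Point R) = (127250, -801897.8, 748308).
So ∂z/∂E = −n_x/n_z = −0.170050 and ∂z/∂N = −n_y/n_z = 1.071615.
Intercept c from Point P: 2968.4 + 57.82 − 347.20 = 2679.01.
At (1240, 98): z_contact = −210.86 + 105.02 + 2679.01 = 2573.17 ft.
Depth below ground = 2667.9 − 2573.17 = 94.7 ft.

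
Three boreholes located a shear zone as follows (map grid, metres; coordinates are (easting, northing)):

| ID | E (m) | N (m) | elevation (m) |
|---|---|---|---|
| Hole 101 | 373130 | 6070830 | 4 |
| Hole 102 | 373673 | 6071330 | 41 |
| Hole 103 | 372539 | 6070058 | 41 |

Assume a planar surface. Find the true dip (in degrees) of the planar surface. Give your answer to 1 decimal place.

Two edge vectors: Hole 101→Hole 102 = (543, 500, 37), Hole 101→Hole 103 = (-591, -772, 37).
Normal n = (Hole 101→Hole 102) × (Hole 101→Hole 103) = (47064, -41958, -123696).
So ∂z/∂E = −n_x/n_z = 0.38048 and ∂z/∂N = −n_y/n_z = −0.33920.
Gradient magnitude |∇z| = √(a² + b²) = √(0.14477 + 0.11506) = 0.50973.
True dip = arctan(0.50973) = 27.0°, dipping toward NW (azimuth ≈ 312°).

27.0°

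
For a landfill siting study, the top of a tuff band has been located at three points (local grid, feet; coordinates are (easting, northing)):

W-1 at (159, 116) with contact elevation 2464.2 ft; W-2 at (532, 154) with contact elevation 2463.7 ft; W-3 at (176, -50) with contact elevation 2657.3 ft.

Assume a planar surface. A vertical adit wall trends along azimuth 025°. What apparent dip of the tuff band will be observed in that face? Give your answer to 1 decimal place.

44.8°

Two edge vectors: W-1→W-2 = (373, 38, -0.5), W-1→W-3 = (17, -166, 193.1).
Normal n = (W-1→W-2) × (W-1→W-3) = (7254.8, -72034.8, -62564).
So ∂z/∂E = −n_x/n_z = 0.11596 and ∂z/∂N = −n_y/n_z = −1.15138.
Unit vector along 025° is (sin 25°, cos 25°) = (0.4226, 0.9063).
Slope in that direction = a·(0.4226) + b·(0.9063) = −0.99450.
Apparent dip = arctan|0.99450| = 44.8° (true dip is 49.2°, so apparent ≤ true as expected).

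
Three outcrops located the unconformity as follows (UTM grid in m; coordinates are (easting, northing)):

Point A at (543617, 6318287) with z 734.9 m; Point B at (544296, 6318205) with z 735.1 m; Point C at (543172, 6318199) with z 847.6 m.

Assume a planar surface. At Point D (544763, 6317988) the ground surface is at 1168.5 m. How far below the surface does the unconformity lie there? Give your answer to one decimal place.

Two edge vectors: Point A→Point B = (679, -82, 0.2), Point A→Point C = (-445, -88, 112.7).
Normal n = (Point A→Point B) × (Point A→Point C) = (-9223.8, -76612.3, -96242).
So ∂z/∂E = −n_x/n_z = −0.095839654 and ∂z/∂N = −n_y/n_z = −0.796038112.
Intercept c from Point A: 734.9 + 52100.07 + 5029597.26 = 5082432.22.
At (544763, 6317988): z_contact = −52209.90 − 5029359.24 + 5082432.22 = 863.08 m.
Depth below ground = 1168.5 − 863.08 = 305.4 m.

305.4 m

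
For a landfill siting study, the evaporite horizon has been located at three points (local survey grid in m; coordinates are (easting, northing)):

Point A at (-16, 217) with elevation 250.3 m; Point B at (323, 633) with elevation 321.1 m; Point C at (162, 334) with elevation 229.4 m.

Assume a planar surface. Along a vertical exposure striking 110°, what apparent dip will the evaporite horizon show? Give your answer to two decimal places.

33.42°

Let the plane be z = a·E + b·N + c.
Point B−Point A: 339a + 416b = 70.8;  Point C−Point A: 178a + 117b = −20.9.
Solving gives a = −0.49376, b = 0.57256.
Unit vector along 110° is (sin 110°, cos 110°) = (0.9397, -0.3420).
Slope in that direction = a·(0.9397) + b·(-0.3420) = −0.65981.
Apparent dip = arctan|0.65981| = 33.42° (true dip is 37.1°, so apparent ≤ true as expected).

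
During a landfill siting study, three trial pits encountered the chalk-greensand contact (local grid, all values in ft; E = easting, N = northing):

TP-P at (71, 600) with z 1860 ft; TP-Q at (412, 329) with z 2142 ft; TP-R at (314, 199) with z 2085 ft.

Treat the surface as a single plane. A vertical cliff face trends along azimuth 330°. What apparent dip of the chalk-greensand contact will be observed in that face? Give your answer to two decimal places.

25.07°

Let the plane be z = a·E + b·N + c.
TP-Q−TP-P: 341a − 271b = 282;  TP-R−TP-P: 243a − 401b = 225.
Solving gives a = 0.73506, b = −0.11566.
Unit vector along 330° is (sin 330°, cos 330°) = (-0.5000, 0.8660).
Slope in that direction = a·(-0.5000) + b·(0.8660) = −0.46770.
Apparent dip = arctan|0.46770| = 25.07° (true dip is 36.7°, so apparent ≤ true as expected).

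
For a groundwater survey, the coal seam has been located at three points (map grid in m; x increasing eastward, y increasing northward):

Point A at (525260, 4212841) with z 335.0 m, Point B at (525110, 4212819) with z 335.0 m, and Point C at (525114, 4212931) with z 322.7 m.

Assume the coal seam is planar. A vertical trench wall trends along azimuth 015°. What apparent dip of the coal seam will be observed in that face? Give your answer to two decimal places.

5.85°

Two edge vectors: Point A→Point B = (-150, -22, 0), Point A→Point C = (-146, 90, -12.3).
Normal n = (Point A→Point B) × (Point A→Point C) = (270.6, -1845, -16712).
So ∂z/∂x = −n_x/n_z = 0.01619 and ∂z/∂y = −n_y/n_z = −0.11040.
Unit vector along 015° is (sin 15°, cos 15°) = (0.2588, 0.9659).
Slope in that direction = a·(0.2588) + b·(0.9659) = −0.10245.
Apparent dip = arctan|0.10245| = 5.85° (true dip is 6.4°, so apparent ≤ true as expected).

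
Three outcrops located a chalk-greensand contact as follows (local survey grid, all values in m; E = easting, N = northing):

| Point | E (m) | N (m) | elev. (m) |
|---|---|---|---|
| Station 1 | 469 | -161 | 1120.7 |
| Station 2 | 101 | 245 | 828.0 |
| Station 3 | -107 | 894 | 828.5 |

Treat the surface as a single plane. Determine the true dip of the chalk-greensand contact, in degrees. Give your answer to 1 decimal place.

Let the plane be z = a·E + b·N + c.
Station 2−Station 1: −368a + 406b = −292.7;  Station 3−Station 1: −576a + 1055b = −292.2.
Solving gives a = 1.23177, b = 0.39554.
Gradient magnitude |∇z| = √(a² + b²) = √(1.51725 + 0.15645) = 1.29372.
True dip = arctan(1.29372) = 52.3°, dipping toward WSW (azimuth ≈ 252°).

52.3°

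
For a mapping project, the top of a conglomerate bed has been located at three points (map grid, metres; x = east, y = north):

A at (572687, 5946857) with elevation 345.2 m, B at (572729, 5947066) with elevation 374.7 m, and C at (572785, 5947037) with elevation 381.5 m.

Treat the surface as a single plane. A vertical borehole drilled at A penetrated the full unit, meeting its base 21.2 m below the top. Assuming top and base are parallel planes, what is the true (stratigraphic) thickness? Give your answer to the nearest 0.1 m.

Two edge vectors: A→B = (42, 209, 29.5), A→C = (98, 180, 36.3).
Normal n = (A→B) × (A→C) = (2276.7, 1366.4, -12922).
So ∂z/∂x = −n_x/n_z = 0.17619 and ∂z/∂y = −n_y/n_z = 0.10574.
|∇z| = √(a²+b²) = 0.20548, so dip δ = arctan(0.20548) = 11.61°.
True thickness = vertical thickness × cos δ = 21.2 × cos 11.61° = 20.8 m.

20.8 m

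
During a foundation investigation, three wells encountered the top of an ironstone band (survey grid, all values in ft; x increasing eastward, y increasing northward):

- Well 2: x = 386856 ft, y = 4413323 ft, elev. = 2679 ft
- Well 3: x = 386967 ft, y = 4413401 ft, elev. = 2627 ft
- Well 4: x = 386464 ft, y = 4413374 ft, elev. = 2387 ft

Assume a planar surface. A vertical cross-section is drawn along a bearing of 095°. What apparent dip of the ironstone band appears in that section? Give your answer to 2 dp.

Two edge vectors: Well 2→Well 3 = (111, 78, -52), Well 2→Well 4 = (-392, 51, -292).
Normal n = (Well 2→Well 3) × (Well 2→Well 4) = (-20124, 52796, 36237).
So ∂z/∂x = −n_x/n_z = 0.55534 and ∂z/∂y = −n_y/n_z = −1.45696.
Unit vector along 095° is (sin 95°, cos 95°) = (0.9962, -0.0872).
Slope in that direction = a·(0.9962) + b·(-0.0872) = 0.68021.
Apparent dip = arctan|0.68021| = 34.22° (true dip is 57.3°, so apparent ≤ true as expected).

34.22°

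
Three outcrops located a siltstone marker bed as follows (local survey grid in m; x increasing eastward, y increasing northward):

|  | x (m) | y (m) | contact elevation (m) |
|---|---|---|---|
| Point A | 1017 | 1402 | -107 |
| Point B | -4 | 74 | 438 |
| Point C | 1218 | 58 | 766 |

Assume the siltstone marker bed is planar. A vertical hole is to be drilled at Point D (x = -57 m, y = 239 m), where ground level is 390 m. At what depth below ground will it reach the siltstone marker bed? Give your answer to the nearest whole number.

Two edge vectors: Point A→Point B = (-1021, -1328, 545), Point A→Point C = (201, -1344, 873).
Normal n = (Point A→Point B) × (Point A→Point C) = (-426864, 1000878, 1639152).
So ∂z/∂x = −n_x/n_z = 0.26042 and ∂z/∂y = −n_y/n_z = −0.61061.
Intercept c from Point A: -107 − 264.84 + 856.07 = 484.23.
At (-57, 239): z_contact = −14.8 − 145.9 + 484.23 = 323.4 m.
Depth below ground = 390 − 323.4 = 67 m.

67 m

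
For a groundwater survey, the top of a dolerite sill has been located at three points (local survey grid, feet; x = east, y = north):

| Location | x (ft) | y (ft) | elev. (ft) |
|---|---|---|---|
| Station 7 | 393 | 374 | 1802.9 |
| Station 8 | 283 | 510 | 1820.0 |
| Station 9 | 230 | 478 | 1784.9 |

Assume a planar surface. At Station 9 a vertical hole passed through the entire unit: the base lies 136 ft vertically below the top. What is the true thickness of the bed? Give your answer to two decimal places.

116.93 ft

Two edge vectors: Station 7→Station 8 = (-110, 136, 17.1), Station 7→Station 9 = (-163, 104, -18).
Normal n = (Station 7→Station 8) × (Station 7→Station 9) = (-4226.4, -4767.3, 10728).
So ∂z/∂x = −n_x/n_z = 0.39396 and ∂z/∂y = −n_y/n_z = 0.44438.
|∇z| = √(a²+b²) = 0.59387, so dip δ = arctan(0.59387) = 30.70°.
True thickness = vertical thickness × cos δ = 136 × cos 30.70° = 116.93 ft.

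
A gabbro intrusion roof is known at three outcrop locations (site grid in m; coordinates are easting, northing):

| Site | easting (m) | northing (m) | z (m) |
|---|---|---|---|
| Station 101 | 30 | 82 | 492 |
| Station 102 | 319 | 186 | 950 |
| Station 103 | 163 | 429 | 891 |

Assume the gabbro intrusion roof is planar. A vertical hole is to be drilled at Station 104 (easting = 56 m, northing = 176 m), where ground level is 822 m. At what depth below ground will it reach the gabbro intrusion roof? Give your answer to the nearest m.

Let the plane be z = a·easting + b·northing + c.
Station 102−Station 101: 289a + 104b = 458;  Station 103−Station 101: 133a + 347b = 399.
Solving gives a = 1.35834, b = 0.62922.
Then c = 492 − a·30 − b·82 = 399.65.
At (56, 176): z_contact = 76.1 + 110.7 + 399.65 = 586.5 m.
Depth below ground = 822 − 586.5 = 236 m.

236 m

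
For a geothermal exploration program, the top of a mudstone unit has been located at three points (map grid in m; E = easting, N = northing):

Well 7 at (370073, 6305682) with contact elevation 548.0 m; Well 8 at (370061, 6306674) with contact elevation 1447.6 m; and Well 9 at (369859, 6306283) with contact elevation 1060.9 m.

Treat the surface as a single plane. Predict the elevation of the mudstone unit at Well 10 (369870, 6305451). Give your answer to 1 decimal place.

Two edge vectors: Well 7→Well 8 = (-12, 992, 899.6), Well 7→Well 9 = (-214, 601, 512.9).
Normal n = (Well 7→Well 8) × (Well 7→Well 9) = (-31862.8, -186359.6, 205076).
So ∂z/∂E = −n_x/n_z = 0.155370692 and ∂z/∂N = −n_y/n_z = 0.908734323.
Intercept c from Well 7: 548 − 57498.50 − 5730189.66 = −5787140.16.
At (369870, 6305451): z = 57467.0 + 5729979.7 − 5787140.16 = 306.5 m.

306.5 m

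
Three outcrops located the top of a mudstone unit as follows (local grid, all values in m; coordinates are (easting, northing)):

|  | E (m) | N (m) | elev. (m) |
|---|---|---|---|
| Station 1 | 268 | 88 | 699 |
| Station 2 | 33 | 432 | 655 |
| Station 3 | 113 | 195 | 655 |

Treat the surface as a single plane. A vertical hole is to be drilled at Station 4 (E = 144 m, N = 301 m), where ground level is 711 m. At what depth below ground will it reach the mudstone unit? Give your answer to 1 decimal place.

31.3 m

Let the plane be z = a·E + b·N + c.
Station 2−Station 1: −235a + 344b = −44;  Station 3−Station 1: −155a + 107b = −44.
Solving gives a = 0.37012, b = 0.12493.
Then c = 699 − a·268 − b·88 = 588.81.
At (144, 301): z_contact = 53.30 + 37.60 + 588.81 = 679.72 m.
Depth below ground = 711 − 679.72 = 31.3 m.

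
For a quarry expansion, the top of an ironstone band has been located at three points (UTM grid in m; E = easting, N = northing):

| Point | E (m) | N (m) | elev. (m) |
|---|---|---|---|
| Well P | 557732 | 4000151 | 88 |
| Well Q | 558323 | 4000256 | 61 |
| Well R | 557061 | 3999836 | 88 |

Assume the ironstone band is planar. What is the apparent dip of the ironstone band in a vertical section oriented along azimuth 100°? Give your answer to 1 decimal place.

Two edge vectors: Well P→Well Q = (591, 105, -27), Well P→Well R = (-671, -315, 0).
Normal n = (Well P→Well Q) × (Well P→Well R) = (-8505, 18117, -115710).
So ∂z/∂E = −n_x/n_z = −0.07350 and ∂z/∂N = −n_y/n_z = 0.15657.
Unit vector along 100° is (sin 100°, cos 100°) = (0.9848, -0.1736).
Slope in that direction = a·(0.9848) + b·(-0.1736) = −0.09957.
Apparent dip = arctan|0.09957| = 5.7° (true dip is 9.8°, so apparent ≤ true as expected).

5.7°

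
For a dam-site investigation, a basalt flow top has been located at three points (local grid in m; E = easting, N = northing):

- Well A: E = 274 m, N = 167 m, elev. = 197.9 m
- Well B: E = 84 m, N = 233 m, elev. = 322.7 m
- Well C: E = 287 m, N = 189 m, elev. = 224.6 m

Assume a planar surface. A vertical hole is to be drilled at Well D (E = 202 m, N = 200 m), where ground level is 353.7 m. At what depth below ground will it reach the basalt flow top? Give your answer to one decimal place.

97.9 m

Let the plane be z = a·E + b·N + c.
Well B−Well A: −190a + 66b = 124.8;  Well C−Well A: 13a + 22b = 26.7.
Solving gives a = −0.19520, b = 1.32898.
Then c = 197.9 − a·274 − b·167 = 29.44.
At (202, 200): z_contact = −39.43 + 265.80 + 29.44 = 255.81 m.
Depth below ground = 353.7 − 255.81 = 97.9 m.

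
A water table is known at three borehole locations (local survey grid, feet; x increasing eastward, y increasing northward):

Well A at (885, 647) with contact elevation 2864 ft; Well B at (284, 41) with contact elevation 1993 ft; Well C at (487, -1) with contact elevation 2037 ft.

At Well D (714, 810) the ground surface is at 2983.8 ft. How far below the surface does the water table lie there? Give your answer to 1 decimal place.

27.4 ft

Two edge vectors: Well A→Well B = (-601, -606, -871), Well A→Well C = (-398, -648, -827).
Normal n = (Well A→Well B) × (Well A→Well C) = (-63246, -150369, 148260).
So ∂z/∂x = −n_x/n_z = 0.42659 and ∂z/∂y = −n_y/n_z = 1.01423.
Intercept c from Well A: 2864 − 377.53 − 656.20 = 1830.27.
At (714, 810): z_contact = 304.58 + 821.52 + 1830.27 = 2956.37 ft.
Depth below ground = 2983.8 − 2956.37 = 27.4 ft.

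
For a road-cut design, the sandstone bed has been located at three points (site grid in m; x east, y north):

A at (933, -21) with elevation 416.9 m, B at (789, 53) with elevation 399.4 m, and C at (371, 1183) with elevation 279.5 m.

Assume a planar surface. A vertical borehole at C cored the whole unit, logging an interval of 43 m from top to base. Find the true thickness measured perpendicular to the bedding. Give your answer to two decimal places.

Let the plane be z = a·x + b·y + c.
B−A: −144a + 74b = −17.5;  C−A: −562a + 1204b = −137.4.
Solving gives a = 0.08273, b = −0.07550.
|∇z| = √(a²+b²) = 0.11200, so dip δ = arctan(0.11200) = 6.39°.
True thickness = vertical thickness × cos δ = 43 × cos 6.39° = 42.73 m.

42.73 m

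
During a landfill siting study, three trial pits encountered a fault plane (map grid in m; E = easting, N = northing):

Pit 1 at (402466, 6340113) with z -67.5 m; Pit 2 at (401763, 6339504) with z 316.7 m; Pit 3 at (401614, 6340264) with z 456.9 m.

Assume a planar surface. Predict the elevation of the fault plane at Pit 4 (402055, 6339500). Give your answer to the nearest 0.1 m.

Let the plane be z = a·E + b·N + c.
Pit 2−Pit 1: −703a − 609b = 384.2;  Pit 3−Pit 1: −852a + 151b = 524.4.
Solving gives a = −0.603777793, b = 0.066101459.
Then c = -67.5 − a·402466 − b·6340113 = −176158.19.
At (402055, 6339500): z = −242751.9 + 419050.2 − 176158.19 = 140.1 m.

140.1 m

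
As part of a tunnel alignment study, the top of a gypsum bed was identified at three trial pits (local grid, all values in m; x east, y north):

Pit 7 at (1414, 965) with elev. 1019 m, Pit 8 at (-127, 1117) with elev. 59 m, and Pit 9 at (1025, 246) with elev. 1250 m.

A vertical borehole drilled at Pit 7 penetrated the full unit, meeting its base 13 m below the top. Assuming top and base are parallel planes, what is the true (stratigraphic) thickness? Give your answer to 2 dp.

Let the plane be z = a·x + b·y + c.
Pit 8−Pit 7: −1541a + 152b = −960;  Pit 9−Pit 7: −389a − 719b = 231.
Solving gives a = 0.56133, b = −0.62497.
|∇z| = √(a²+b²) = 0.84005, so dip δ = arctan(0.84005) = 40.03°.
True thickness = vertical thickness × cos δ = 13 × cos 40.03° = 9.95 m.

9.95 m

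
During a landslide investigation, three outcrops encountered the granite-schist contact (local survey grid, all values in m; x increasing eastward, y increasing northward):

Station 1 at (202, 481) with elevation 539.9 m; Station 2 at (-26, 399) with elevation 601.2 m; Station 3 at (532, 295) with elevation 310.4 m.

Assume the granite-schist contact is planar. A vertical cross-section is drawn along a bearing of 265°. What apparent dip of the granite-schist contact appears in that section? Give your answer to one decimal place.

21.5°

Two edge vectors: Station 1→Station 2 = (-228, -82, 61.3), Station 1→Station 3 = (330, -186, -229.5).
Normal n = (Station 1→Station 2) × (Station 1→Station 3) = (30220.8, -32097, 69468).
So ∂z/∂x = −n_x/n_z = −0.43503 and ∂z/∂y = −n_y/n_z = 0.46204.
Unit vector along 265° is (sin 265°, cos 265°) = (-0.9962, -0.0872).
Slope in that direction = a·(-0.9962) + b·(-0.0872) = 0.39311.
Apparent dip = arctan|0.39311| = 21.5° (true dip is 32.4°, so apparent ≤ true as expected).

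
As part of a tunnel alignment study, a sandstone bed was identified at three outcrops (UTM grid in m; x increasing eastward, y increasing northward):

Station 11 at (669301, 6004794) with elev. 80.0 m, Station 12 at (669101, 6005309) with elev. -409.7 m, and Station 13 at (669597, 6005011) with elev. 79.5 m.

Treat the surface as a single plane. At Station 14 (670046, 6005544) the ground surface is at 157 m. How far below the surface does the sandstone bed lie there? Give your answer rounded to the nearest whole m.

Two edge vectors: Station 11→Station 12 = (-200, 515, -489.7), Station 11→Station 13 = (296, 217, -0.5).
Normal n = (Station 11→Station 12) × (Station 11→Station 13) = (106007.4, -145051.2, -195840).
So ∂z/∂x = −n_x/n_z = 0.54129596 and ∂z/∂y = −n_y/n_z = −0.74066176.
Intercept c from Station 11: 80 − 362289.92 + 4447521.32 = 4085311.40.
At (670046, 6005544): z_contact = 362693.2 − 4448076.8 + 4085311.40 = -72.2 m.
Depth below ground = 157 − (-72.2) = 229 m.

229 m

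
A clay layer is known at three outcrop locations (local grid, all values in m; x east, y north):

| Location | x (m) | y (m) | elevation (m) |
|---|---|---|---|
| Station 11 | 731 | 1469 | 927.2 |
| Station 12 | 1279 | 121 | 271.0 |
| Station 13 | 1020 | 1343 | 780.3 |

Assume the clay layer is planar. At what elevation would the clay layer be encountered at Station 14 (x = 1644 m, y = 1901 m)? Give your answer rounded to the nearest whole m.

Two edge vectors: Station 11→Station 12 = (548, -1348, -656.2), Station 11→Station 13 = (289, -126, -146.9).
Normal n = (Station 11→Station 12) × (Station 11→Station 13) = (115340, -109140.6, 320524).
So ∂z/∂x = −n_x/n_z = −0.35985 and ∂z/∂y = −n_y/n_z = 0.34051.
Intercept c from Station 11: 927.2 + 263.05 − 500.20 = 690.04.
At (1644, 1901): z = −591.6 + 647.3 + 690.04 = 745.8 m.

746 m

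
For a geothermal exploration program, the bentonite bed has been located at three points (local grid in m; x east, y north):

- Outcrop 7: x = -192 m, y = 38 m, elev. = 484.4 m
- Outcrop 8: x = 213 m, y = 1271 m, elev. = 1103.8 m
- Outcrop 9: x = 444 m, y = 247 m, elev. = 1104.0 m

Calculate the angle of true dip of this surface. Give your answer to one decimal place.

42.9°

Let the plane be z = a·x + b·y + c.
Outcrop 8−Outcrop 7: 405a + 1233b = 619.4;  Outcrop 9−Outcrop 7: 636a + 209b = 619.6.
Solving gives a = 0.90704, b = 0.20442.
Gradient magnitude |∇z| = √(a² + b²) = √(0.82272 + 0.04179) = 0.92979.
True dip = arctan(0.92979) = 42.9°, dipping toward WSW (azimuth ≈ 257°).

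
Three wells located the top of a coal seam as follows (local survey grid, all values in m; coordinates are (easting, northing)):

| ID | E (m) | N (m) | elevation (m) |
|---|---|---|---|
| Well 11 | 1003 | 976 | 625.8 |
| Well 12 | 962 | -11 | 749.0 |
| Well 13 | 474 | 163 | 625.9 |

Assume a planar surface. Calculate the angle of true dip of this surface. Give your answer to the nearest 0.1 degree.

13.7°

Two edge vectors: Well 11→Well 12 = (-41, -987, 123.2), Well 11→Well 13 = (-529, -813, 0.1).
Normal n = (Well 11→Well 12) × (Well 11→Well 13) = (100062.9, -65168.7, -488790).
So ∂z/∂E = −n_x/n_z = 0.20472 and ∂z/∂N = −n_y/n_z = −0.13333.
Gradient magnitude |∇z| = √(a² + b²) = √(0.04191 + 0.01778) = 0.24430.
True dip = arctan(0.24430) = 13.7°, dipping toward WNW (azimuth ≈ 303°).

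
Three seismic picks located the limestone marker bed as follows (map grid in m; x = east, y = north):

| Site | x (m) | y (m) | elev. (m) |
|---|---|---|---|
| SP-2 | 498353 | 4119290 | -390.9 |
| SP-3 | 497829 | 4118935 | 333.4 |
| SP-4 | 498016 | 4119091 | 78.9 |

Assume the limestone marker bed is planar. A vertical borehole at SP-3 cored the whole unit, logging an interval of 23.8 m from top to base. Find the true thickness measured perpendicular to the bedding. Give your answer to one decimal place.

13.3 m

Let the plane be z = a·x + b·y + c.
SP-3−SP-2: −524a − 355b = 724.3;  SP-4−SP-2: −337a − 199b = 469.8.
Solving gives a = −1.47427, b = 0.13582.
|∇z| = √(a²+b²) = 1.48051, so dip δ = arctan(1.48051) = 55.96°.
True thickness = vertical thickness × cos δ = 23.8 × cos 55.96° = 13.3 m.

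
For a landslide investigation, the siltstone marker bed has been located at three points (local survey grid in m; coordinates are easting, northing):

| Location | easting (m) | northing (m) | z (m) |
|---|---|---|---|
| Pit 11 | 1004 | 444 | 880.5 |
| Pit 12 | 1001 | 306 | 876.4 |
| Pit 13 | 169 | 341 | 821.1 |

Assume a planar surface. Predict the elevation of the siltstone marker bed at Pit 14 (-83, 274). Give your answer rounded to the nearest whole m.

802 m

Two edge vectors: Pit 11→Pit 12 = (-3, -138, -4.1), Pit 11→Pit 13 = (-835, -103, -59.4).
Normal n = (Pit 11→Pit 12) × (Pit 11→Pit 13) = (7774.9, 3245.3, -114921).
So ∂z/∂easting = −n_x/n_z = 0.06765 and ∂z/∂northing = −n_y/n_z = 0.02824.
Intercept c from Pit 11: 880.5 − 67.92 − 12.54 = 800.04.
At (-83, 274): z = −5.6 + 7.7 + 800.04 = 802.2 m.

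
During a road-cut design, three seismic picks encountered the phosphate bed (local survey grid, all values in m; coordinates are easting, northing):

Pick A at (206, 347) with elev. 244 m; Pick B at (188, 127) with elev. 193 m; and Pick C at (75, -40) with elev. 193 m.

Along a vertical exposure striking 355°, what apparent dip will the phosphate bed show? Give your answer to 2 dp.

16.52°

Two edge vectors: Pick A→Pick B = (-18, -220, -51), Pick A→Pick C = (-131, -387, -51).
Normal n = (Pick A→Pick B) × (Pick A→Pick C) = (-8517, 5763, -21854).
So ∂z/∂easting = −n_x/n_z = −0.38972 and ∂z/∂northing = −n_y/n_z = 0.26370.
Unit vector along 355° is (sin 355°, cos 355°) = (-0.0872, 0.9962).
Slope in that direction = a·(-0.0872) + b·(0.9962) = 0.29667.
Apparent dip = arctan|0.29667| = 16.52° (true dip is 25.2°, so apparent ≤ true as expected).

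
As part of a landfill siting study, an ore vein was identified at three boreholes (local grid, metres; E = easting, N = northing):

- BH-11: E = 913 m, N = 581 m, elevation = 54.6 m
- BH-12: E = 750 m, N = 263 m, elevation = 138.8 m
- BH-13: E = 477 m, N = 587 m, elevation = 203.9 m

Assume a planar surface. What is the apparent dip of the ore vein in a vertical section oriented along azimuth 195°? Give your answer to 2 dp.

Two edge vectors: BH-11→BH-12 = (-163, -318, 84.2), BH-11→BH-13 = (-436, 6, 149.3).
Normal n = (BH-11→BH-12) × (BH-11→BH-13) = (-47982.6, -12375.3, -139626).
So ∂z/∂E = −n_x/n_z = −0.34365 and ∂z/∂N = −n_y/n_z = −0.08863.
Unit vector along 195° is (sin 195°, cos 195°) = (-0.2588, -0.9659).
Slope in that direction = a·(-0.2588) + b·(-0.9659) = 0.17456.
Apparent dip = arctan|0.17456| = 9.90° (true dip is 19.5°, so apparent ≤ true as expected).

9.90°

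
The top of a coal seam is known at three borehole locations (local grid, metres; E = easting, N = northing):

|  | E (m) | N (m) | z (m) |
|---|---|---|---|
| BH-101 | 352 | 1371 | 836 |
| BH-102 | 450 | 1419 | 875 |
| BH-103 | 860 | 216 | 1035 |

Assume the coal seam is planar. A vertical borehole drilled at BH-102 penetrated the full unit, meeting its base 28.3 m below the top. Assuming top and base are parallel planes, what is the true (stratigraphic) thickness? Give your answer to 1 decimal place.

Two edge vectors: BH-101→BH-102 = (98, 48, 39), BH-101→BH-103 = (508, -1155, 199).
Normal n = (BH-101→BH-102) × (BH-101→BH-103) = (54597, 310, -137574).
So ∂z/∂E = −n_x/n_z = 0.39686 and ∂z/∂N = −n_y/n_z = 0.00225.
|∇z| = √(a²+b²) = 0.39686, so dip δ = arctan(0.39686) = 21.65°.
True thickness = vertical thickness × cos δ = 28.3 × cos 21.65° = 26.3 m.

26.3 m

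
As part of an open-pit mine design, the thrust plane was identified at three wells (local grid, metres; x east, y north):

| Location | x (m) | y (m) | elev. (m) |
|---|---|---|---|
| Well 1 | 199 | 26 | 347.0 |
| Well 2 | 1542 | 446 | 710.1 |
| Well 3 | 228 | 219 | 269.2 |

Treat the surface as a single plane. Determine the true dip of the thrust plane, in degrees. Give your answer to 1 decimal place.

32.0°

Let the plane be z = a·x + b·y + c.
Well 2−Well 1: 1343a + 420b = 363.1;  Well 3−Well 1: 29a + 193b = −77.8.
Solving gives a = 0.41598, b = −0.46561.
Gradient magnitude |∇z| = √(a² + b²) = √(0.17304 + 0.21680) = 0.62437.
True dip = arctan(0.62437) = 32.0°, dipping toward NW (azimuth ≈ 318°).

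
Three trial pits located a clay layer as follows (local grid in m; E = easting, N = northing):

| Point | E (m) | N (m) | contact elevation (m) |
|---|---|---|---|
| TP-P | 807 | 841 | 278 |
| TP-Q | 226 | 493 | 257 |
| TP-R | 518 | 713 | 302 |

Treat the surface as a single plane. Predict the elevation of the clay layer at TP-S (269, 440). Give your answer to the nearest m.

198 m

Let the plane be z = a·E + b·N + c.
TP-Q−TP-P: −581a − 348b = −21;  TP-R−TP-P: −289a − 128b = 24.
Solving gives a = −0.42131, b = 0.76374.
Then c = 278 − a·807 − b·841 = −24.31.
At (269, 440): z = −113.3 + 336.0 − 24.31 = 198.4 m.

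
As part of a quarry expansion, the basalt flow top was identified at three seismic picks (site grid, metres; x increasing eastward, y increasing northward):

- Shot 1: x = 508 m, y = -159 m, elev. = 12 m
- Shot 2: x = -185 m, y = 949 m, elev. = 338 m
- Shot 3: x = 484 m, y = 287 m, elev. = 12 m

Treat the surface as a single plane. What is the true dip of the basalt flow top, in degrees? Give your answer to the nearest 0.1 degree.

Let the plane be z = a·x + b·y + c.
Shot 2−Shot 1: −693a + 1108b = 326;  Shot 3−Shot 1: −24a + 446b = 0.
Solving gives a = −0.51470, b = −0.02770.
Gradient magnitude |∇z| = √(a² + b²) = √(0.26492 + 0.00077) = 0.51545.
True dip = arctan(0.51545) = 27.3°, dipping toward E (azimuth ≈ 087°).

27.3°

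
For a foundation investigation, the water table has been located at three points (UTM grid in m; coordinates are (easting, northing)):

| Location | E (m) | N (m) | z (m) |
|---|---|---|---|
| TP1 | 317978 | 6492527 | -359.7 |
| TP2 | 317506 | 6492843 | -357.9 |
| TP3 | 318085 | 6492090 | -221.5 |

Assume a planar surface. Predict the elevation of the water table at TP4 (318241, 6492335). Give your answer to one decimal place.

Two edge vectors: TP1→TP2 = (-472, 316, 1.8), TP1→TP3 = (107, -437, 138.2).
Normal n = (TP1→TP2) × (TP1→TP3) = (44457.8, 65423, 172452).
So ∂z/∂E = −n_x/n_z = −0.257798112 and ∂z/∂N = −n_y/n_z = −0.379369332.
Intercept c from TP1: -359.7 + 81974.13 + 2463065.63 = 2544680.06.
At (318241, 6492335): z = −82041.9 − 2462992.8 + 2544680.06 = -354.7 m.

-354.7 m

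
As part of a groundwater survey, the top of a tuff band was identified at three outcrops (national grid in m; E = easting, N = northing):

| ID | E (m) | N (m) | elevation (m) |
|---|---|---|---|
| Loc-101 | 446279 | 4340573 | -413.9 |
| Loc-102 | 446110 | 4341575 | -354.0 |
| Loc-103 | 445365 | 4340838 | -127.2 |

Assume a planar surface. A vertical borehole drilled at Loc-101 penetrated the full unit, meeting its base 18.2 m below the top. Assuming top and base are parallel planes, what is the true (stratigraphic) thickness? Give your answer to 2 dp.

Two edge vectors: Loc-101→Loc-102 = (-169, 1002, 59.9), Loc-101→Loc-103 = (-914, 265, 286.7).
Normal n = (Loc-101→Loc-102) × (Loc-101→Loc-103) = (271399.9, -6296.3, 871043).
So ∂z/∂E = −n_x/n_z = −0.31158 and ∂z/∂N = −n_y/n_z = 0.00723.
|∇z| = √(a²+b²) = 0.31166, so dip δ = arctan(0.31166) = 17.31°.
True thickness = vertical thickness × cos δ = 18.2 × cos 17.31° = 17.38 m.

17.38 m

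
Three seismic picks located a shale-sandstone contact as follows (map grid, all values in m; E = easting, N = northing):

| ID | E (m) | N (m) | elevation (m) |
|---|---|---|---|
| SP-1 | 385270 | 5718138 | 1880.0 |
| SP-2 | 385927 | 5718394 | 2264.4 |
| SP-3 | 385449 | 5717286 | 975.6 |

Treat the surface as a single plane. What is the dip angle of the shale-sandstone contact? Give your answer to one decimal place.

47.9°

Two edge vectors: SP-1→SP-2 = (657, 256, 384.4), SP-1→SP-3 = (179, -852, -904.4).
Normal n = (SP-1→SP-2) × (SP-1→SP-3) = (95982.4, 662998.4, -605588).
So ∂z/∂E = −n_x/n_z = 0.15849 and ∂z/∂N = −n_y/n_z = 1.09480.
Gradient magnitude |∇z| = √(a² + b²) = √(0.02512 + 1.19859) = 1.10621.
True dip = arctan(1.10621) = 47.9°, dipping toward S (azimuth ≈ 188°).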